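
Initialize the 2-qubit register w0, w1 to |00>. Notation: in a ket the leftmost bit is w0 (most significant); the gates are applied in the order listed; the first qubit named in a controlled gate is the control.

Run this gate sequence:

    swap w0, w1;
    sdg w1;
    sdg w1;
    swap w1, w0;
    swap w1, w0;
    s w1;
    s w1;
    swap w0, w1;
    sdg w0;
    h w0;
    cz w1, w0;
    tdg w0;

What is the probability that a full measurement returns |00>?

Outcome |00> occurs with probability 1/2. Key observation: the block from step 1 through step 8 cancels to the identity and can be dropped.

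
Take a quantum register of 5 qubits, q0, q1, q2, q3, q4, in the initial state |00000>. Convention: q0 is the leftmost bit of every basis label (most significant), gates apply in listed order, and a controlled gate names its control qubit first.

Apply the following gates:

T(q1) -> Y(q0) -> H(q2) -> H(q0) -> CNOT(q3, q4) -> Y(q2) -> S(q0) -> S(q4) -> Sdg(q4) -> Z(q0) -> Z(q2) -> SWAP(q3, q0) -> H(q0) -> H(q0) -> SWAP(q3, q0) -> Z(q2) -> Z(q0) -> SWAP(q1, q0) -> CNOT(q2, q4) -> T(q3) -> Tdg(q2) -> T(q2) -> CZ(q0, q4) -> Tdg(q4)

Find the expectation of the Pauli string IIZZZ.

The expectation value of IIZZZ is 1. Key observation: steps 10-17 multiply out to the identity, so the circuit reduces to the remaining gates.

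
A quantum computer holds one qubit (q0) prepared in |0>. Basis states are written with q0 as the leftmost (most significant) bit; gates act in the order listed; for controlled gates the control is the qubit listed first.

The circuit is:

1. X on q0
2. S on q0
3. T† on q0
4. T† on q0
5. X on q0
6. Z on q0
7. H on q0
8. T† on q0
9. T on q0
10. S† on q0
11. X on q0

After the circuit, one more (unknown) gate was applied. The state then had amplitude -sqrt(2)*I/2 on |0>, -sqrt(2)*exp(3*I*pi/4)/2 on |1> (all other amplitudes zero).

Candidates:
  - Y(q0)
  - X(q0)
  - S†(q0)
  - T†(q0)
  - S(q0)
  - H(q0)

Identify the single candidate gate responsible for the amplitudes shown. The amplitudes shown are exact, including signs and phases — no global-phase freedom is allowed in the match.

The applied gate was T†(q0).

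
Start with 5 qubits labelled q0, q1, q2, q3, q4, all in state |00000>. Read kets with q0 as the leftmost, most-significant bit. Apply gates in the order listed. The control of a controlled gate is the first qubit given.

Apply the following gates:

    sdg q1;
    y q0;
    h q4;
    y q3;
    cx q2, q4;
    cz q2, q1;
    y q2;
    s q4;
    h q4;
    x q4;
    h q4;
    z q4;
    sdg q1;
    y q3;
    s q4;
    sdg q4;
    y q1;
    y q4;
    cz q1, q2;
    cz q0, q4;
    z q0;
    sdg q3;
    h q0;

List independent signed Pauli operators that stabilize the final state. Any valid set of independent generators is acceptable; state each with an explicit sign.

One valid set of independent stabilizer generators is -XIIII, -IIIIY, -IZIII, -IIZII, +IIIZI (any independent generating set of the same group is equally correct). Key observation: gates 9-12 undo each other exactly, leaving only the rest of the circuit to track.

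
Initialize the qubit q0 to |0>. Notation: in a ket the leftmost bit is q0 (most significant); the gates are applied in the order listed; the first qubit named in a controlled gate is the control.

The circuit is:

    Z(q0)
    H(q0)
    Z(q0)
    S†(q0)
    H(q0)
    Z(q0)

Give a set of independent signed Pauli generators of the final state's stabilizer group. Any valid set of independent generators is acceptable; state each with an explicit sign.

The final state is stabilized by the group generated by +Y; other independent generating sets are equally valid.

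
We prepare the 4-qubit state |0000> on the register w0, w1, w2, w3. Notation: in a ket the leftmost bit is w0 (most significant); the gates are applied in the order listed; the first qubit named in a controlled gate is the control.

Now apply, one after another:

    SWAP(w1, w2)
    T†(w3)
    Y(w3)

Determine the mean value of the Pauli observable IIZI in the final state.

The expectation value of IIZI is 1.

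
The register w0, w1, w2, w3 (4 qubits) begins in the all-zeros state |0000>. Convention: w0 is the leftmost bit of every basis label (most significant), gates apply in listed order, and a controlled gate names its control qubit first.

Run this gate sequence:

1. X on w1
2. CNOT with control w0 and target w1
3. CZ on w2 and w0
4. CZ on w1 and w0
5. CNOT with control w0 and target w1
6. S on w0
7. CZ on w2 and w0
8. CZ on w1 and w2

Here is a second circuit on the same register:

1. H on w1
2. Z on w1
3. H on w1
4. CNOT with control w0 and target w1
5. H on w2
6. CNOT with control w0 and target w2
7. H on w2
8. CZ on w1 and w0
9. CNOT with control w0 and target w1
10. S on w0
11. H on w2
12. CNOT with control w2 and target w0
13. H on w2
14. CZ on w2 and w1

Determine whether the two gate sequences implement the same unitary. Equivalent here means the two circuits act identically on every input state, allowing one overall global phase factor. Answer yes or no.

No: there is an input state on which the two circuits produce genuinely different outputs (not merely differing by a phase).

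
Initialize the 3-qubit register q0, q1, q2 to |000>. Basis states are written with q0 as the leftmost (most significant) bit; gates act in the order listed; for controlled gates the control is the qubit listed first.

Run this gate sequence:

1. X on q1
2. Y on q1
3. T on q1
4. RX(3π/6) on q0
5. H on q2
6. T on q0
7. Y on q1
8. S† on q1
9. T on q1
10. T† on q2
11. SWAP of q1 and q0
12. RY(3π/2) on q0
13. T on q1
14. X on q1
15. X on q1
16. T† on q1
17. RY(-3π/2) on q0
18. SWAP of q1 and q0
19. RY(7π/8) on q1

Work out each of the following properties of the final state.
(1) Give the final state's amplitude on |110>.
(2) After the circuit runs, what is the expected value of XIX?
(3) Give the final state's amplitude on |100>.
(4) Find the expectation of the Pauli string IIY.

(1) The final state's coefficient on |110> equals -I*sin(pi/16)/2.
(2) The expectation value of XIX is 1/2.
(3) |100> carries amplitude I*cos(pi/16)/2 in the final state.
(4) The observable IIY averages to -sqrt(2)/2.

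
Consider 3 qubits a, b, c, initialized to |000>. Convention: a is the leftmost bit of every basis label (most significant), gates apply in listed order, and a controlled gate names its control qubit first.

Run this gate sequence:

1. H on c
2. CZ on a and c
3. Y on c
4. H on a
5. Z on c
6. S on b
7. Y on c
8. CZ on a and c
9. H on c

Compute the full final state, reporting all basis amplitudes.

After the circuit, the state carries amplitude -sqrt(2)/2 on |001>, -sqrt(2)/2 on |100>, and 0 on every other basis state.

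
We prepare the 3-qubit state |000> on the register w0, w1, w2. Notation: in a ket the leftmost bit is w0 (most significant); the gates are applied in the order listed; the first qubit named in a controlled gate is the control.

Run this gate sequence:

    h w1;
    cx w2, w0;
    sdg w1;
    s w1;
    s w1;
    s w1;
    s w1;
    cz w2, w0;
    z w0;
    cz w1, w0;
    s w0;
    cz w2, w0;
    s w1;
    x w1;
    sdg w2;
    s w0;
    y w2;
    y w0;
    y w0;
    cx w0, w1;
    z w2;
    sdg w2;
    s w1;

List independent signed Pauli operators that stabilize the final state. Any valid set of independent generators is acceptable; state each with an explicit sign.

One valid set of independent stabilizer generators is +IYI, +ZII, -IIZ (any independent generating set of the same group is equally correct).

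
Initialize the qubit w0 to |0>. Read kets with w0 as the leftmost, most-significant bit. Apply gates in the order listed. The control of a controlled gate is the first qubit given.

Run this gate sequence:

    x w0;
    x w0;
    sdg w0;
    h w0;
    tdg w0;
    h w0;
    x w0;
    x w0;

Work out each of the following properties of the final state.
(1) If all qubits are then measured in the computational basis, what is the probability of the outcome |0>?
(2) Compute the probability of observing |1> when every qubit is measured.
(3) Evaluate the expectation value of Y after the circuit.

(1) A full measurement returns |0> with probability sqrt(2)/4 + 1/2.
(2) A full measurement returns |1> with probability 1/2 - sqrt(2)/4.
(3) The observable Y averages to sqrt(2)/2.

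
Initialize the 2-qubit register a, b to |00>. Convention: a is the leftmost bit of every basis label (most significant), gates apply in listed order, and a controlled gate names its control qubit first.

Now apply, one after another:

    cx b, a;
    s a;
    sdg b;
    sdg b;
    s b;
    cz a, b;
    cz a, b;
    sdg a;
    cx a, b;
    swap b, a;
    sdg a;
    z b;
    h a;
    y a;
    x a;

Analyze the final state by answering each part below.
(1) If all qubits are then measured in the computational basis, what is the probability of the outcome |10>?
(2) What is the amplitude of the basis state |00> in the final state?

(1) A full measurement returns |10> with probability 1/2. Key observation: gates 6-7 undo each other exactly, leaving only the rest of the circuit to track.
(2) The final state's coefficient on |00> equals sqrt(2)*I/2.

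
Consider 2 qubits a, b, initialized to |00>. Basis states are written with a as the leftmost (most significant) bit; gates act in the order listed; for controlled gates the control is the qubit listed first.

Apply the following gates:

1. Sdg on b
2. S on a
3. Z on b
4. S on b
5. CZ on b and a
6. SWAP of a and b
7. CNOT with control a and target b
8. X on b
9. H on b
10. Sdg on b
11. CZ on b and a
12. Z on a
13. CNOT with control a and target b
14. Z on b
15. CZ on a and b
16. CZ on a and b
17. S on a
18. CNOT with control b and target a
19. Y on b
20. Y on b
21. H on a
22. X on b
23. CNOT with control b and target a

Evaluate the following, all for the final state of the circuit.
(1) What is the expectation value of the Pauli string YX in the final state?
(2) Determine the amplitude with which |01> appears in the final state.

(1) In the final state, YX has expectation 1. Key observation: gates 15-16 undo each other exactly, leaving only the rest of the circuit to track.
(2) |01> carries amplitude 1/2 in the final state.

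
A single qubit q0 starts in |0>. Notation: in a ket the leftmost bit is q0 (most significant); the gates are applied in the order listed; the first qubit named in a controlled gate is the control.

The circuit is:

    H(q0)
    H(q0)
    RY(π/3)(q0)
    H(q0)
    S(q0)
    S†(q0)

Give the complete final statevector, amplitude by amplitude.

After the circuit, the state carries amplitude sqrt(2)/4 + sqrt(6)/4 on |0>, -sqrt(2)/4 + sqrt(6)/4 on |1>.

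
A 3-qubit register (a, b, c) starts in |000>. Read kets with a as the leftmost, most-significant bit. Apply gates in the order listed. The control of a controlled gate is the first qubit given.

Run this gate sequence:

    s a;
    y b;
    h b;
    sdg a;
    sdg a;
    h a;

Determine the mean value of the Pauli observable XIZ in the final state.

The observable XIZ averages to 1.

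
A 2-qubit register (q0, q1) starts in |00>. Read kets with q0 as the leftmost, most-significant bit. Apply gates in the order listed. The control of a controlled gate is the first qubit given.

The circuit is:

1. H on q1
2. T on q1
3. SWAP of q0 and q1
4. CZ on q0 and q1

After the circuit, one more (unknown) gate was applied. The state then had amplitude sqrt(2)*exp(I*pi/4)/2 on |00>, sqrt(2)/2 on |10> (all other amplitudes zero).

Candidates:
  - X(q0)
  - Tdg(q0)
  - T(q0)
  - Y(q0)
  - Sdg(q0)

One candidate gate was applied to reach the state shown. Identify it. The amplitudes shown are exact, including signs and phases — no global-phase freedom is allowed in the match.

The applied gate was X(q0).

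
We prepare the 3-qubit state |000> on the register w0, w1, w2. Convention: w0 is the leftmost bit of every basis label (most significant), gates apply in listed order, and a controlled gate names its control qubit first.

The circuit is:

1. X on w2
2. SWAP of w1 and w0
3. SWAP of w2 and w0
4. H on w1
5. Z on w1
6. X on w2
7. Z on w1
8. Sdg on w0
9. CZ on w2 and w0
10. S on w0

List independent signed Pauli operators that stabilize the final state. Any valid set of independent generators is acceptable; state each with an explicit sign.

One valid set of independent stabilizer generators is +IXI, -ZII, -IIZ (any independent generating set of the same group is equally correct).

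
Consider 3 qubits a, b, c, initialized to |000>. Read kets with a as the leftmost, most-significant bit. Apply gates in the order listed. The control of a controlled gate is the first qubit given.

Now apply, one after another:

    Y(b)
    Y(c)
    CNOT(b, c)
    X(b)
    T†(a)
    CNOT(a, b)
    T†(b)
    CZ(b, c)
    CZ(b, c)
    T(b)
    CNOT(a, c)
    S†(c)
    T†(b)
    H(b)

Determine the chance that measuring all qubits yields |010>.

The probability of measuring |010> is 1/2. Key observation: the block from step 7 through step 10 cancels to the identity and can be dropped.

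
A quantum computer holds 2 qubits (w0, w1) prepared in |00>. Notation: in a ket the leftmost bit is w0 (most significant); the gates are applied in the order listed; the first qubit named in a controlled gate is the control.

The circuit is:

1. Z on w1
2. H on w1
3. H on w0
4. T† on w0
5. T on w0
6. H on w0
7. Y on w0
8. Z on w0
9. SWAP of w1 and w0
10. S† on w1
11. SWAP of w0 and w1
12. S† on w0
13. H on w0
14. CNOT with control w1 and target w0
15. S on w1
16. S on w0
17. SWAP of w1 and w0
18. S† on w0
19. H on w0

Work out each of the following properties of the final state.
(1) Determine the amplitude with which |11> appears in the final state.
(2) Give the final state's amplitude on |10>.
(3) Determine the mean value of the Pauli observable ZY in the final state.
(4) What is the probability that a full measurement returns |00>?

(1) The final state's coefficient on |11> equals sqrt(2)/2.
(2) |10> carries amplitude sqrt(2)*I/2 in the final state.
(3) The observable ZY averages to 1.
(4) The probability of measuring |00> is 0.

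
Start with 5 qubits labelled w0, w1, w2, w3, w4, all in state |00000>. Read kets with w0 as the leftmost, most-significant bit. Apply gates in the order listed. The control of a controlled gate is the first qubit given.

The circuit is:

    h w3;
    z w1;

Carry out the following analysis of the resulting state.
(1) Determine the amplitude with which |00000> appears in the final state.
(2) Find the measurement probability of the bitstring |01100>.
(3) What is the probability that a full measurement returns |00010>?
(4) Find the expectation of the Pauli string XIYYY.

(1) |00000> carries amplitude sqrt(2)/2 in the final state.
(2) The probability of measuring |01100> is 0.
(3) A full measurement returns |00010> with probability 1/2.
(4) The observable XIYYY averages to 0.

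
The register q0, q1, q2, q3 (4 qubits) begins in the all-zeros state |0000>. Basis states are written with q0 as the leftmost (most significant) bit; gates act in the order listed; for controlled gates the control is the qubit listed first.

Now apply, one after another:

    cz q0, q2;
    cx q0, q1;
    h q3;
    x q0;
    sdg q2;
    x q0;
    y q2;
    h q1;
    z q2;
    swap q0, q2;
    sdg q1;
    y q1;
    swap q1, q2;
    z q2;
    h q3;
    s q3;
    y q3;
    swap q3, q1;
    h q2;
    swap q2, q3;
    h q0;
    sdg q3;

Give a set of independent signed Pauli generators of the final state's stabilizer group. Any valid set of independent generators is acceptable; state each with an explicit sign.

The stabilizer group can be generated by -XIII, -IIIX, -IZII, +IIZI, among other valid generating sets.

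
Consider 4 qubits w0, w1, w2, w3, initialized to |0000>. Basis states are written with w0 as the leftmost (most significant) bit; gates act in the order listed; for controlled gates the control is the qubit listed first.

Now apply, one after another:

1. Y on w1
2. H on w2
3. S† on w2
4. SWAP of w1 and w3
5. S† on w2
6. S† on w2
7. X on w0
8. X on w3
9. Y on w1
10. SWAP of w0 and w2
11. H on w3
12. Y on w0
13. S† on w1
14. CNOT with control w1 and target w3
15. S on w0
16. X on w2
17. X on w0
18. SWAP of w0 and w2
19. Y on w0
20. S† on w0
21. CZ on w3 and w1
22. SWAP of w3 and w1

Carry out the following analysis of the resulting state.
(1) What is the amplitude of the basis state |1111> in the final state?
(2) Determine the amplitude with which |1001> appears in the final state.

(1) The amplitude on |1111> is -I/2.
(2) The amplitude on |1001> is -I/2.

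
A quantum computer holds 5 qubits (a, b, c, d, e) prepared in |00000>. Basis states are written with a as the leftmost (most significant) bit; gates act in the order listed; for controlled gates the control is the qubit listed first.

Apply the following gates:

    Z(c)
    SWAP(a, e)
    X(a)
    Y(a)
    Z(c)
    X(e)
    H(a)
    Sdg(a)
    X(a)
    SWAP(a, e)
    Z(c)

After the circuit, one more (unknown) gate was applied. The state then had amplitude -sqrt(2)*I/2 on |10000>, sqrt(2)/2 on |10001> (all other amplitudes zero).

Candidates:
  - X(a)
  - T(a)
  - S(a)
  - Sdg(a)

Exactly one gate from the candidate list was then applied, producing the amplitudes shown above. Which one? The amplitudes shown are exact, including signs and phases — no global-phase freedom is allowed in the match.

The applied gate was S(a).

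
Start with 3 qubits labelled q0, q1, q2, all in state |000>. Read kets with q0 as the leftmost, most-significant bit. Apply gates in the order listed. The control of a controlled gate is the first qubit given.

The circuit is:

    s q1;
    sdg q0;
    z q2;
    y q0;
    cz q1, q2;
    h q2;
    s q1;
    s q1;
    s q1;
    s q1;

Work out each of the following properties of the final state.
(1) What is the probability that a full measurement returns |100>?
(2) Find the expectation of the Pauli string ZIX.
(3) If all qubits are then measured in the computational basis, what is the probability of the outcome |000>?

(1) The probability of measuring |100> is 1/2.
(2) The observable ZIX averages to -1.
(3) A full measurement returns |000> with probability 0.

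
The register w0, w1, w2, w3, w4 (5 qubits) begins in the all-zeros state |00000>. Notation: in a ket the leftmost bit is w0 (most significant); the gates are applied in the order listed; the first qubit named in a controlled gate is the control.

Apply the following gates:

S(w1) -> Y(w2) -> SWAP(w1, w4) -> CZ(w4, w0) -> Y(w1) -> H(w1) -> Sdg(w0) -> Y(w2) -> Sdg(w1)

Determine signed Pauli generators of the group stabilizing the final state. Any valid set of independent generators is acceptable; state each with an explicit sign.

One valid set of independent stabilizer generators is +IYIII, +ZIIII, +IIZII, +IIIZI, +IIIIZ (any independent generating set of the same group is equally correct).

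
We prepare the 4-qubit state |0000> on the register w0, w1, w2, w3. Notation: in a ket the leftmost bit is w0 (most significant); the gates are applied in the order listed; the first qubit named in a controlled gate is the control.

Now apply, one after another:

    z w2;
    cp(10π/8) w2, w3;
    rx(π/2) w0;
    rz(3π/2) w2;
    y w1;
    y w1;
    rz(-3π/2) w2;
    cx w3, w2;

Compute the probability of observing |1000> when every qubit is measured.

Outcome |1000> occurs with probability 1/2.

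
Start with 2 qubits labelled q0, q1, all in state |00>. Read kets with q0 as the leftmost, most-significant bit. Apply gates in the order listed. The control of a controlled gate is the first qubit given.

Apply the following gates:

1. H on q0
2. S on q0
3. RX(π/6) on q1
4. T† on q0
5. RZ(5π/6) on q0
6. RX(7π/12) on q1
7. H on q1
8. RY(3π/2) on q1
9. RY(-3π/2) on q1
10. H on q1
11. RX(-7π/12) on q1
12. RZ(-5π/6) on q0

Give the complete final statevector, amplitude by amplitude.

After the circuit, the state carries amplitude 1/4 + sqrt(3)/4 on |00>, I*(1 - sqrt(3))/4 on |01>, (1 + sqrt(3))*exp(I*pi/4)/4 on |10>, (1 - sqrt(3))*exp(3*I*pi/4)/4 on |11>. Key observation: the block from step 5 through step 12 cancels to the identity and can be dropped.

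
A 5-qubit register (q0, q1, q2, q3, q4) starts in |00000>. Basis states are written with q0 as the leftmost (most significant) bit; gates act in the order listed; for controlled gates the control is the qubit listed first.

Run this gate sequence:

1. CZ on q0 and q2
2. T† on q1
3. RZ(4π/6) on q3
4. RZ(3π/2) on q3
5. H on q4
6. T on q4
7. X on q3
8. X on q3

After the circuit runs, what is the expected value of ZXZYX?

The expectation value of ZXZYX is 0. Key observation: gates 7-8 undo each other exactly, leaving only the rest of the circuit to track.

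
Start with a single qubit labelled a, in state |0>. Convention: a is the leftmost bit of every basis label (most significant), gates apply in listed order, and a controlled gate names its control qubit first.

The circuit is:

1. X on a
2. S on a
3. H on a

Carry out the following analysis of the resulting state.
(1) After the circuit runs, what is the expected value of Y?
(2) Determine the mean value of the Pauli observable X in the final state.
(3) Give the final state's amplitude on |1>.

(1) In the final state, Y has expectation 0.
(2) The expectation value of X is -1.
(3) |1> carries amplitude -sqrt(2)*I/2 in the final state.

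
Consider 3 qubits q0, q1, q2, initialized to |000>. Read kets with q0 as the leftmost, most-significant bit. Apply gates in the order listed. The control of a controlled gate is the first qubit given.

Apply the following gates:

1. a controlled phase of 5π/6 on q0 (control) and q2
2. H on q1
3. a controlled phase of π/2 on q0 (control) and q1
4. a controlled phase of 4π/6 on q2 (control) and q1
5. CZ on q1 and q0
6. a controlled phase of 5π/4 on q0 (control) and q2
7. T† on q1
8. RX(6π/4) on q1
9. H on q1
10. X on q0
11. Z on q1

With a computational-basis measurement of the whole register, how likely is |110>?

A full measurement returns |110> with probability 1/2 - sqrt(2)/4.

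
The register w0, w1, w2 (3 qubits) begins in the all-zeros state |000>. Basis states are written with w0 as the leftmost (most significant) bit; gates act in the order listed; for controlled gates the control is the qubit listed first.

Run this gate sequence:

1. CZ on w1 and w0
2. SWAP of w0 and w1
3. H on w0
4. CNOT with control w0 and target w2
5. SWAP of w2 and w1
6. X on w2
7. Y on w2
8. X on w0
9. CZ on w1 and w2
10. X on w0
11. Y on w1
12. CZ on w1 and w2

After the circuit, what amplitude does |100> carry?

The final state's coefficient on |100> equals -sqrt(2)/2.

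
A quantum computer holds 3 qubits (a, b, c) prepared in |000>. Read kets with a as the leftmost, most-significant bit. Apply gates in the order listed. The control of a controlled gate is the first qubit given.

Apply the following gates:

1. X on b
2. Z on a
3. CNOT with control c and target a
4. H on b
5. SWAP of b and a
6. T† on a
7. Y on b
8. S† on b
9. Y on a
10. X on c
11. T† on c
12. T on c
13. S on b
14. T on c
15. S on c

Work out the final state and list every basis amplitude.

The resulting statevector has amplitude -sqrt(2)*I/2 on |011>, -sqrt(2)*exp(3*I*pi/4)/2 on |111>, and 0 on every other basis state.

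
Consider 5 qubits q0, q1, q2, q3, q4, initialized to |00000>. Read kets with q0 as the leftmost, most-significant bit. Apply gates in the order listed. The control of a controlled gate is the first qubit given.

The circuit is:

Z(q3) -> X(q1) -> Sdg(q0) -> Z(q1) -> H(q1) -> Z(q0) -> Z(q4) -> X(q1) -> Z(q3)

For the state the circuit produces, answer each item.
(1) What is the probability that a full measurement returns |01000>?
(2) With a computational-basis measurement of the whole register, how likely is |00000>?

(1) A full measurement returns |01000> with probability 1/2.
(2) The probability of measuring |00000> is 1/2.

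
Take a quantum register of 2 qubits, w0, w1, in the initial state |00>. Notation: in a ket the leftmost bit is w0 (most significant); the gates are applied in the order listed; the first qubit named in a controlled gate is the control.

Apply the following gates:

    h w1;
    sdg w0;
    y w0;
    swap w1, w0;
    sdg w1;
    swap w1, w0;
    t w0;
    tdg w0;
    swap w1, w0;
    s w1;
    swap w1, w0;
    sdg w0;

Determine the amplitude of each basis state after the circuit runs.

The resulting statevector has amplitude 0 on |00>, 0 on |01>, sqrt(2)/2 on |10>, sqrt(2)/2 on |11>. Key observation: steps 4-11 multiply out to the identity, so the circuit reduces to the remaining gates.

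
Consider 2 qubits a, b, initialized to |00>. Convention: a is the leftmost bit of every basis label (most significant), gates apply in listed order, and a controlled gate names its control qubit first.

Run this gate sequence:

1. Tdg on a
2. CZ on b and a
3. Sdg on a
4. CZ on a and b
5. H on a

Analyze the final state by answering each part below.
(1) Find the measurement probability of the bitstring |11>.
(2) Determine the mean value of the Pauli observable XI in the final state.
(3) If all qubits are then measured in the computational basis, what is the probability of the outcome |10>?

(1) The probability of measuring |11> is 0.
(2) The expectation value of XI is 1.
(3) Outcome |10> occurs with probability 1/2.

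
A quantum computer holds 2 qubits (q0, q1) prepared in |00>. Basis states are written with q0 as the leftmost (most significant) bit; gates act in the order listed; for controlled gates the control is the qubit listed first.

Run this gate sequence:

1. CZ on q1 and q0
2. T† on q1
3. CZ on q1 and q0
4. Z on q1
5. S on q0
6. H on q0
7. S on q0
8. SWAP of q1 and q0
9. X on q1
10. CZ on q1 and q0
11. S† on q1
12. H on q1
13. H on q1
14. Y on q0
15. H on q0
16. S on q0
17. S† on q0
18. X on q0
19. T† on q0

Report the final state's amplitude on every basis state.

The resulting statevector has amplitude 1/2 on |00>, -1/2 on |01>, exp(3*I*pi/4)/2 on |10>, -exp(3*I*pi/4)/2 on |11>. Key observation: gates 12-13 undo each other exactly, leaving only the rest of the circuit to track.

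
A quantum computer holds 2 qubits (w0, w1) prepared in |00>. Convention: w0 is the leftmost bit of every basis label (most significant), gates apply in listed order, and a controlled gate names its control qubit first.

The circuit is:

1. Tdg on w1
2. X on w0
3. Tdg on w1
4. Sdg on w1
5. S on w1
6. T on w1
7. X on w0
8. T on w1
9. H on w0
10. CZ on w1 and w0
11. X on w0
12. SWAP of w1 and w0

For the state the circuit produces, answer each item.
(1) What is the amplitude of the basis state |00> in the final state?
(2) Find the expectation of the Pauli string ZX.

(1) |00> carries amplitude sqrt(2)/2 in the final state. Key observation: gates 1-8 undo each other exactly, leaving only the rest of the circuit to track.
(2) In the final state, ZX has expectation 1.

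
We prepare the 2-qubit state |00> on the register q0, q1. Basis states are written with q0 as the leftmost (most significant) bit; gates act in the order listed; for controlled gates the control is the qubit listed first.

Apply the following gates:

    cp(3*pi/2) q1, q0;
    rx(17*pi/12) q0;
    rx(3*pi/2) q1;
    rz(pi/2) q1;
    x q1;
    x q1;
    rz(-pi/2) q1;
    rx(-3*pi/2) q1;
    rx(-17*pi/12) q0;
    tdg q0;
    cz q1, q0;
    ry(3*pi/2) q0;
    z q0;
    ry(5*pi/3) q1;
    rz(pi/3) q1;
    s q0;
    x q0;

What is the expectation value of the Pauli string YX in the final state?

In the final state, YX has expectation sqrt(3)/4. Key observation: gates 2-9 undo each other exactly, leaving only the rest of the circuit to track.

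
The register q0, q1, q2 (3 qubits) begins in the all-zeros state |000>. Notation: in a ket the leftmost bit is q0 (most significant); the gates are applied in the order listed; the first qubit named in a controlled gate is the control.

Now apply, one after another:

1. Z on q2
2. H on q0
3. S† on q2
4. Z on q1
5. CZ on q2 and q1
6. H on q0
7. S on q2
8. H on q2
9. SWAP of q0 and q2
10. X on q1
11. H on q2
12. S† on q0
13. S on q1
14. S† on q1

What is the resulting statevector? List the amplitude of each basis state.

After the circuit, the state carries amplitude 0 on |000>, 0 on |001>, 1/2 on |010>, 1/2 on |011>, 0 on |100>, 0 on |101>, -I/2 on |110>, -I/2 on |111>.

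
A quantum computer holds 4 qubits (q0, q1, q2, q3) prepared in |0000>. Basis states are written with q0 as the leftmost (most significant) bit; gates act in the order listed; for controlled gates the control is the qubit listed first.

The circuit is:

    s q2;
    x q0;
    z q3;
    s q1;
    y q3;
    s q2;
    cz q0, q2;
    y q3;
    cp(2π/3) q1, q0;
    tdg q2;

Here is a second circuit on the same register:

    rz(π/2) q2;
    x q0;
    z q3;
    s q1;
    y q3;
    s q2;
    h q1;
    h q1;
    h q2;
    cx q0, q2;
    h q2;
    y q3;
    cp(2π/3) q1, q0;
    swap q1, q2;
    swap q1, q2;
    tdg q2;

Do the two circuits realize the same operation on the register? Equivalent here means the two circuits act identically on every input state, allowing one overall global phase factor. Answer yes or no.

Yes: on every input state the two circuits agree up to one overall phase factor.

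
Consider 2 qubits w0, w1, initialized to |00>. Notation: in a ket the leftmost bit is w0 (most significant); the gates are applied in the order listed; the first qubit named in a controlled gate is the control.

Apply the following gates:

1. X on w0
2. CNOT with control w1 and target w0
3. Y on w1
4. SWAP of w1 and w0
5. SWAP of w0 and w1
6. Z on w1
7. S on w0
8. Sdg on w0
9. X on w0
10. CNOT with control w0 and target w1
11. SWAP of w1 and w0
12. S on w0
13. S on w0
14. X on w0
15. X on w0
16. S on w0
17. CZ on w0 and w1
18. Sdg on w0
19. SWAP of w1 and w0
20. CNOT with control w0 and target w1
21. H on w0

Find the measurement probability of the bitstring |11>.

The probability of measuring |11> is 1/2. Key observation: gates 7-8 undo each other exactly, leaving only the rest of the circuit to track.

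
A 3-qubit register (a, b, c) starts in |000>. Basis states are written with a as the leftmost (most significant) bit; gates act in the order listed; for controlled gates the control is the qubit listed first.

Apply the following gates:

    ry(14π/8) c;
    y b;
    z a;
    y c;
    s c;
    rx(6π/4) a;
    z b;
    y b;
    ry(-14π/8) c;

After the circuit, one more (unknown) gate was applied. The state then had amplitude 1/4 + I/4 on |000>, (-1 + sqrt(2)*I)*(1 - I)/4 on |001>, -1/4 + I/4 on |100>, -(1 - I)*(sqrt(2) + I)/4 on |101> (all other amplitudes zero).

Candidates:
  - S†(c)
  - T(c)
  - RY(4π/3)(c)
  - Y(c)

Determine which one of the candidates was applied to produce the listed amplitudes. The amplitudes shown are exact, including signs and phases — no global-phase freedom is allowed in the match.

The applied gate was S†(c).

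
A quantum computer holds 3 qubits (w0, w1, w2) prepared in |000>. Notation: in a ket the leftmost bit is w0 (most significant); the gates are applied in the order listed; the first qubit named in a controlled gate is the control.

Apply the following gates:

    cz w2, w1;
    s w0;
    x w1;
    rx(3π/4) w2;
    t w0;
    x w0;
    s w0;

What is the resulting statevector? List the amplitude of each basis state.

The resulting statevector has amplitude I*sqrt(2 - sqrt(2))/2 on |110>, sqrt(sqrt(2) + 2)/2 on |111>, and 0 on every other basis state.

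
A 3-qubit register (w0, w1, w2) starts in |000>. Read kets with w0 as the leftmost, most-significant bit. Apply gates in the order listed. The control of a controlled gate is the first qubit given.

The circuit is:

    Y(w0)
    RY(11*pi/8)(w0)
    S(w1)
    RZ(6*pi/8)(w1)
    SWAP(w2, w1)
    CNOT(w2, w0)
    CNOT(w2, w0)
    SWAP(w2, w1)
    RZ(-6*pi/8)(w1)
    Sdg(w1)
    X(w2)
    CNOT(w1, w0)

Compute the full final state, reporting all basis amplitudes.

The resulting statevector has amplitude -I*sin(5*pi/16) on |001>, -I*cos(5*pi/16) on |101>, and 0 on every other basis state. Key observation: gates 3-10 undo each other exactly, leaving only the rest of the circuit to track.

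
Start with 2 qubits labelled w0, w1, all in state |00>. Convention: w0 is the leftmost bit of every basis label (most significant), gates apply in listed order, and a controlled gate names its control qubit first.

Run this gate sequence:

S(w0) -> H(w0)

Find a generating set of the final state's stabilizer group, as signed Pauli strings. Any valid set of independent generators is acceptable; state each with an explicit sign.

The stabilizer group can be generated by +XI, +IZ, among other valid generating sets.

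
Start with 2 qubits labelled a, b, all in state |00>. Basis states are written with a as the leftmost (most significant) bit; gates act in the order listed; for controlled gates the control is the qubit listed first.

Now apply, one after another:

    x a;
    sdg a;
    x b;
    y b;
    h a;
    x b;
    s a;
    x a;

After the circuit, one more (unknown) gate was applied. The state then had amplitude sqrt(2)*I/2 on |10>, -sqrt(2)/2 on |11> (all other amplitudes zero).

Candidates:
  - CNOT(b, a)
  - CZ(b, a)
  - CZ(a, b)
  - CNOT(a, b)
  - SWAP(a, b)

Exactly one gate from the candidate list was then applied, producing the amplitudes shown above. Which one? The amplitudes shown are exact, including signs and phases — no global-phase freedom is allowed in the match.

It was SWAP(a, b) that produced the state shown.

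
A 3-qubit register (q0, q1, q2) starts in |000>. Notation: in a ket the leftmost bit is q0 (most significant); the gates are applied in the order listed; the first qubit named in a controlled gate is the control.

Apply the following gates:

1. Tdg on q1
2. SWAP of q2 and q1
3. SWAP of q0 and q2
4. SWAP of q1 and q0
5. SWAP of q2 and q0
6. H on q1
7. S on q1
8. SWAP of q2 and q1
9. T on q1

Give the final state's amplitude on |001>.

|001> carries amplitude sqrt(2)*I/2 in the final state.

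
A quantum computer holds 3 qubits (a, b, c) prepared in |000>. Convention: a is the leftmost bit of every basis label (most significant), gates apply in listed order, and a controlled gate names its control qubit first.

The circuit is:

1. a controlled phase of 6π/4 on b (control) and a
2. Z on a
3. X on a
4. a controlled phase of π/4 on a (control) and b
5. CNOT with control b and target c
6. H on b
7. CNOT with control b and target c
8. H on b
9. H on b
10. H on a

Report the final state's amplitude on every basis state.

After the circuit, the state carries amplitude 1/2 on |000>, 0 on |001>, 0 on |010>, 1/2 on |011>, -1/2 on |100>, 0 on |101>, 0 on |110>, -1/2 on |111>. Key observation: the block from step 8 through step 9 cancels to the identity and can be dropped.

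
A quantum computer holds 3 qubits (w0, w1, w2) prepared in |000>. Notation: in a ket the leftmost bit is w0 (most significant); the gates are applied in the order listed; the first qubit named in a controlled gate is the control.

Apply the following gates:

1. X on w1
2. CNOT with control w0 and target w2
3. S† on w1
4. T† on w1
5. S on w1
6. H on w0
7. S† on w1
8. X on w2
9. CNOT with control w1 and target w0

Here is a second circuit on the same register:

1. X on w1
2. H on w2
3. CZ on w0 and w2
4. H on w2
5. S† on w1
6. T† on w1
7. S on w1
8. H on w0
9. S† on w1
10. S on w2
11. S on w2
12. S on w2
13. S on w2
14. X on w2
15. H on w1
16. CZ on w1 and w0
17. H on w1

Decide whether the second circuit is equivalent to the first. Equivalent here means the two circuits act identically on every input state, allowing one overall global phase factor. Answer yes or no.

No — the two circuits implement different unitaries, even allowing a global phase.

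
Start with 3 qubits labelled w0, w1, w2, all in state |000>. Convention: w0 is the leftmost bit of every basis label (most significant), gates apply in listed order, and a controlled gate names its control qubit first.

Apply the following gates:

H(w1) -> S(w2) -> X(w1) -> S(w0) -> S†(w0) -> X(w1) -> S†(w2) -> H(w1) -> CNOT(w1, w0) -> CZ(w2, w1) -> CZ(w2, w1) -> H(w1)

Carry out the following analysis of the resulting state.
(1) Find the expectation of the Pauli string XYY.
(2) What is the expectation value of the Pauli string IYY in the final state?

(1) The expectation value of XYY is 0. Key observation: gates 1-8 undo each other exactly, leaving only the rest of the circuit to track.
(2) The expectation value of IYY is 0.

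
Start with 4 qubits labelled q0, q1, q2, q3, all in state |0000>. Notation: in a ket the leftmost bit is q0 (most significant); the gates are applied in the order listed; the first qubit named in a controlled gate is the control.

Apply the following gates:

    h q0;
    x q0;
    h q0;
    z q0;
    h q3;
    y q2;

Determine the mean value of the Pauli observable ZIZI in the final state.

In the final state, ZIZI has expectation -1. Key observation: the block from step 1 through step 4 cancels to the identity and can be dropped.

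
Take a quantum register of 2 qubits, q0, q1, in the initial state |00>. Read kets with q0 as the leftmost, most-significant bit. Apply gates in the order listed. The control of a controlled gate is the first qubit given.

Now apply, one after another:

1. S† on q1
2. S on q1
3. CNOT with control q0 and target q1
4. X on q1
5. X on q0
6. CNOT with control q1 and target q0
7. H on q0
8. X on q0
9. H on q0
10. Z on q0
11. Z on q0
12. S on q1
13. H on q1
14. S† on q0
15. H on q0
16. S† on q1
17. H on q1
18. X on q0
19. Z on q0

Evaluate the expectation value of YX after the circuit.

The expectation value of YX is 0.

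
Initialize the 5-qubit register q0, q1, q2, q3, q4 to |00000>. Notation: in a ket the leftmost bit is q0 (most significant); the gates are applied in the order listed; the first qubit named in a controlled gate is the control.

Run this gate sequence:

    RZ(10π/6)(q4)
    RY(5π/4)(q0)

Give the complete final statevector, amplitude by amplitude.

The resulting statevector has amplitude sqrt(2 - sqrt(2))*exp(I*pi/6)/2 on |00000>, -sqrt(sqrt(2) + 2)*exp(I*pi/6)/2 on |10000>, and 0 on every other basis state.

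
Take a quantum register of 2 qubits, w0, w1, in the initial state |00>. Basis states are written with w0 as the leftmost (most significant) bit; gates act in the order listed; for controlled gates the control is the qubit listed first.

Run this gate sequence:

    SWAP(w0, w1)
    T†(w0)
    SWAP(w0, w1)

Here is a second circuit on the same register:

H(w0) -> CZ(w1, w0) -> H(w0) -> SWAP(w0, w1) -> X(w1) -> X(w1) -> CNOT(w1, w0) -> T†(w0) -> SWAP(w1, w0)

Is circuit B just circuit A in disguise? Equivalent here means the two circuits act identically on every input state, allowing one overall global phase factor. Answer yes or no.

No — the two circuits implement different unitaries, even allowing a global phase.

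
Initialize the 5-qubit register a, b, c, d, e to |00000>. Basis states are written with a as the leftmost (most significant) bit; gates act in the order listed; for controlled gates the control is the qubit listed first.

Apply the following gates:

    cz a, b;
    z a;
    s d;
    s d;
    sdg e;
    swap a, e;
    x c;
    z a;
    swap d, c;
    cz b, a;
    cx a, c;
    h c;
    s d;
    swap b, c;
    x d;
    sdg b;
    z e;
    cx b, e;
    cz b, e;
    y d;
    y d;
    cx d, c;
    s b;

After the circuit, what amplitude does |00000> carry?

The amplitude on |00000> is sqrt(2)*I/2.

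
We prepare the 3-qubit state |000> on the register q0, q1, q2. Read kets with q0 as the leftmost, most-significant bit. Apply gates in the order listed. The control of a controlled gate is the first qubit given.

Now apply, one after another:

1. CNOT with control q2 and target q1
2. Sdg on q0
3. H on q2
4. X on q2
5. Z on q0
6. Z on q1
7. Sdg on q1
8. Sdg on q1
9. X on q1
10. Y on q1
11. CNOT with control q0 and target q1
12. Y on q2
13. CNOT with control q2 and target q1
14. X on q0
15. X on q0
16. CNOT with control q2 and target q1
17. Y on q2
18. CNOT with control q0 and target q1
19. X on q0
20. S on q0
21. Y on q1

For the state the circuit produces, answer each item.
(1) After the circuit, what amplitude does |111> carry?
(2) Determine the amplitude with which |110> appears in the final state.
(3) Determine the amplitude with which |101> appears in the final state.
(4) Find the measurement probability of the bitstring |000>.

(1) The amplitude on |111> is sqrt(2)*I/2.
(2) The amplitude on |110> is sqrt(2)*I/2.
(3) The final state's coefficient on |101> equals 0.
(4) The probability of measuring |000> is 0.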